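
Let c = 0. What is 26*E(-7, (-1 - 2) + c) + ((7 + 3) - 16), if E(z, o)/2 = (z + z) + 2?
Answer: -630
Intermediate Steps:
E(z, o) = 4 + 4*z (E(z, o) = 2*((z + z) + 2) = 2*(2*z + 2) = 2*(2 + 2*z) = 4 + 4*z)
26*E(-7, (-1 - 2) + c) + ((7 + 3) - 16) = 26*(4 + 4*(-7)) + ((7 + 3) - 16) = 26*(4 - 28) + (10 - 16) = 26*(-24) - 6 = -624 - 6 = -630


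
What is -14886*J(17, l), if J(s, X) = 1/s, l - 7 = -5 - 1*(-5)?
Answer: -14886/17 ≈ -875.65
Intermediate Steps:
l = 7 (l = 7 + (-5 - 1*(-5)) = 7 + (-5 + 5) = 7 + 0 = 7)
J(s, X) = 1/s
-14886*J(17, l) = -14886/17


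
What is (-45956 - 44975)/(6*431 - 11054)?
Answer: 90931/8468 ≈ 10.738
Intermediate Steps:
(-45956 - 44975)/(6*431 - 11054) = -90931/(2586 - 11054) = -90931/(-8468) = -90931*(-1/8468) = 90931/8468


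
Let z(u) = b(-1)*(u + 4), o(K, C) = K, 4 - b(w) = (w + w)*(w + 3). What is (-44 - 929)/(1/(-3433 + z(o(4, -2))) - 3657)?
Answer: 468291/1760062 ≈ 0.26607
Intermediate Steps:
b(w) = 4 - 2*w*(3 + w) (b(w) = 4 - (w + w)*(w + 3) = 4 - 2*w*(3 + w))
z(u) = 32 + 8*u (z(u) = (4 - 6*(-1) - 2*(-1)**2)*(u + 4) = (4 + 6 - 2*1)*(4 + u) = (4 + 6 - 2)*(4 + u) = 8*(4 + u) = 32 + 8*u)
(-44 - 929)/(1/(-3433 + z(o(4, -2))) - 3657) = (-44 - 929)/(1/(-3433 + (32 + 8*4)) - 3657) = -973/(1/(-3433 + (32 + 32)) - 3657) = -973/(1/(-3433 + 64) - 3657) = -973/(1/(-3369) - 3657) = -973/(-1/3369 - 3657) = -973/(-12320434/3369) = -973*(-3369/12320434) = 468291/1760062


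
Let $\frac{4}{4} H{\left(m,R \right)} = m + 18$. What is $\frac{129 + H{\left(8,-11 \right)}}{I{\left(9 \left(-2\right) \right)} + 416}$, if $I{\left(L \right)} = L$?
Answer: $\frac{155}{398} \approx 0.38945$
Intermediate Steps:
$H{\left(m,R \right)} = 18 + m$ ($H{\left(m,R \right)} = m + 18 = 18 + m$)
$\frac{129 + H{\left(8,-11 \right)}}{I{\left(9 \left(-2\right) \right)} + 416} = \frac{129 + \left(18 + 8\right)}{9 \left(-2\right) + 416} = \frac{129 + 26}{-18 + 416} = \frac{155}{398}$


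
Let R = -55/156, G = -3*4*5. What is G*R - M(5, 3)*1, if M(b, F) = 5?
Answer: 210/13 ≈ 16.154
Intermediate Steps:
G = -60 (G = -12*5 = -60)
R = -55/156 (R = -55*1/156 = -55/156 ≈ -0.35256)
G*R - M(5, 3)*1 = -60*(-55/156) - 1*5*1 = 275/13 - 5*1 = 275/13 - 5 = 210/13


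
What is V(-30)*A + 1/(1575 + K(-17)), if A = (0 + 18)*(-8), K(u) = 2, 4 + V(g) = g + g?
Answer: 14533633/1577 ≈ 9216.0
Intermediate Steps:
V(g) = -4 + 2*g (V(g) = -4 + (g + g) = -4 + 2*g)
A = -144 (A = 18*(-8) = -144)
V(-30)*A + 1/(1575 + K(-17)) = (-4 + 2*(-30))*(-144) + 1/(1575 + 2) = (-4 - 60)*(-144) + 1/1577 = -64*(-144) + 1/1577 = 9216 + 1/1577 = 14533633/1577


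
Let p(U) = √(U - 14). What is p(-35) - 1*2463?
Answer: -2463 + 7*I ≈ -2463.0 + 7.0*I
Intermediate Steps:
p(U) = √(-14 + U)
p(-35) - 1*2463 = √(-14 - 35) - 1*2463 = √(-49) - 2463 = 7*I - 2463 = -2463 + 7*I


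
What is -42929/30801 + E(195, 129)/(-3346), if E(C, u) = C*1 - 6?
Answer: -21351689/14722878 ≈ -1.4502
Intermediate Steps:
E(C, u) = -6 + C (E(C, u) = C - 6 = -6 + C)
-42929/30801 + E(195, 129)/(-3346) = -42929/30801 + (-6 + 195)/(-3346) = -42929*1/30801 + 189*(-1/3346) = -42929/30801 - 27/478 = -21351689/14722878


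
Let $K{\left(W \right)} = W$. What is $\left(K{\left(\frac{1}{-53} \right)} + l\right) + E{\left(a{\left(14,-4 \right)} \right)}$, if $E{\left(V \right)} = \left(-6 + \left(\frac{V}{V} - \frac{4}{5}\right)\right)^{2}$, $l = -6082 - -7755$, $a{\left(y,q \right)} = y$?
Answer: $\frac{2261273}{1325} \approx 1706.6$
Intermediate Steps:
$l = 1673$ ($l = -6082 + 7755 = 1673$)
$E{\left(V \right)} = \frac{841}{25}$ ($E{\left(V \right)} = \left(-6 + \left(1 - \frac{4}{5}\right)\right)^{2} = \left(-6 + \frac{1}{5}\right)^{2} = \left(- \frac{29}{5}\right)^{2} = \frac{841}{25}$)
$\left(K{\left(\frac{1}{-53} \right)} + l\right) + E{\left(a{\left(14,-4 \right)} \right)} = \left(\frac{1}{-53} + 1673\right) + \frac{841}{25} = \left(- \frac{1}{53} + 1673\right) + \frac{841}{25} = \frac{88668}{53} + \frac{841}{25} = \frac{2261273}{1325}$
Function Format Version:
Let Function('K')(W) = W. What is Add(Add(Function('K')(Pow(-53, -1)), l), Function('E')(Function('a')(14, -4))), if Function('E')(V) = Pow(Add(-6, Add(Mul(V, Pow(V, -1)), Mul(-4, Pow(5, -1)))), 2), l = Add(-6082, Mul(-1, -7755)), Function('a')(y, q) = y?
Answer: Rational(2261273, 1325) ≈ 1706.6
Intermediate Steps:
l = 1673 (l = Add(-6082, 7755) = 1673)
Function('E')(V) = Rational(841, 25) (Function('E')(V) = Pow(Add(-6, Add(1, Mul(-4, Rational(1, 5)))), 2) = Pow(Add(-6, Add(1, Rational(-4, 5))), 2) = Pow(Add(-6, Rational(1, 5)), 2) = Pow(Rational(-29, 5), 2) = Rational(841, 25))
Add(Add(Function('K')(Pow(-53, -1)), l), Function('E')(Function('a')(14, -4))) = Add(Add(Pow(-53, -1), 1673), Rational(841, 25)) = Add(Add(Rational(-1, 53), 1673), Rational(841, 25)) = Add(Rational(88668, 53), Rational(841, 25)) = Rational(2261273, 1325)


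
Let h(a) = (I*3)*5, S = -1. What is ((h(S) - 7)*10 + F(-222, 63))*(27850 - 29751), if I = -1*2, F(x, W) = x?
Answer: 1125392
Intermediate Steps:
I = -2
h(a) = -30 (h(a) = -2*3*5 = -6*5 = -30)
((h(S) - 7)*10 + F(-222, 63))*(27850 - 29751) = ((-30 - 7)*10 - 222)*(27850 - 29751) = (-37*10 - 222)*(-1901) = (-370 - 222)*(-1901) = -592*(-1901) = 1125392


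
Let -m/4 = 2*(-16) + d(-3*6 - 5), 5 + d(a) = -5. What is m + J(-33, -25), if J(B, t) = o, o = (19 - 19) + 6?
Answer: 174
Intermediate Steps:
d(a) = -10 (d(a) = -5 - 5 = -10)
o = 6 (o = 0 + 6 = 6)
J(B, t) = 6
m = 168 (m = -4*(2*(-16) - 10) = -4*(-32 - 10) = -4*(-42) = 168)
m + J(-33, -25) = 168 + 6 = 174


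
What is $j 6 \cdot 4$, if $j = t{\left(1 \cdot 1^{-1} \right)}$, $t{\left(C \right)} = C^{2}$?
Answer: $24$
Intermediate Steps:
$j = 1$ ($j = \left(1 \cdot 1^{-1}\right)^{2} = \left(1 \cdot 1\right)^{2} = 1^{2} = 1$)
$j 6 \cdot 4 = 1 \cdot 6 \cdot 4 = 6 \cdot 4 = 24$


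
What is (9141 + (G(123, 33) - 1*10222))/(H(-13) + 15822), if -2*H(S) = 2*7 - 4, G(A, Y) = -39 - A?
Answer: -1243/15817 ≈ -0.078586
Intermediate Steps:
H(S) = -5 (H(S) = -(2*7 - 4)/2 = -(14 - 4)/2 = -½*10 = -5)
(9141 + (G(123, 33) - 1*10222))/(H(-13) + 15822) = (9141 + ((-39 - 1*123) - 1*10222))/(-5 + 15822) = (9141 + ((-39 - 123) - 10222))/15817 = (9141 + (-162 - 10222))*(1/15817) = (9141 - 10384)*(1/15817) = -1243*1/15817 = -1243/15817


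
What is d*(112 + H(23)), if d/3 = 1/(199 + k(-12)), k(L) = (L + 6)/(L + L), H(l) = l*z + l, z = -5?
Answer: 240/797 ≈ 0.30113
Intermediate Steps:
H(l) = -4*l (H(l) = l*(-5) + l = -5*l + l = -4*l)
k(L) = (6 + L)/(2*L) (k(L) = (6 + L)/((2*L)) = (6 + L)*(1/(2*L)) = (6 + L)/(2*L))
d = 12/797 (d = 3/(199 + (1/2)*(6 - 12)/(-12)) = 3/(199 + (1/2)*(-1/12)*(-6)) = 3/(199 + 1/4) = 3/(797/4) = 3*(4/797) = 12/797 ≈ 0.015056)
d*(112 + H(23)) = 12*(112 - 4*23)/797 = 12*(112 - 92)/797 = (12/797)*20 = 240/797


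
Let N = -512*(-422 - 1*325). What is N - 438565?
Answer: -56101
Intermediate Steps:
N = 382464 (N = -512*(-422 - 325) = -512*(-747) = 382464)
N - 438565 = 382464 - 438565 = -56101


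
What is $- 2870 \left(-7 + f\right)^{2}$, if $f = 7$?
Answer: $0$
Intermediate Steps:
$- 2870 \left(-7 + f\right)^{2} = - 2870 \left(-7 + 7\right)^{2} = - 2870 \cdot 0^{2} = \left(-2870\right) 0 = 0$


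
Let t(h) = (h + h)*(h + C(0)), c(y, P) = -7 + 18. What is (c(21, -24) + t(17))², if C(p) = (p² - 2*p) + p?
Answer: 346921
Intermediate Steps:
c(y, P) = 11
C(p) = p² - p
t(h) = 2*h² (t(h) = (h + h)*(h + 0*(-1 + 0)) = (2*h)*(h + 0*(-1)) = (2*h)*(h + 0) = (2*h)*h = 2*h²)
(c(21, -24) + t(17))² = (11 + 2*17²)² = (11 + 2*289)² = (11 + 578)² = 589² = 346921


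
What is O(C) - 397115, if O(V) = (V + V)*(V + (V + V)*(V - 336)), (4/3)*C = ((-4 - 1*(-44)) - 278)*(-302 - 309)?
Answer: 5173211712092797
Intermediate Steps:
C = 218127/2 (C = 3*(((-4 - 1*(-44)) - 278)*(-302 - 309))/4 = 3*(((-4 + 44) - 278)*(-611))/4 = 3*((40 - 278)*(-611))/4 = 3*(-238*(-611))/4 = (3/4)*145418 = 218127/2 ≈ 1.0906e+5)
O(V) = 2*V*(V + 2*V*(-336 + V)) (O(V) = (2*V)*(V + (2*V)*(-336 + V)) = (2*V)*(V + 2*V*(-336 + V)) = 2*V*(V + 2*V*(-336 + V)))
O(C) - 397115 = (218127/2)**2*(-1342 + 4*(218127/2)) - 397115 = 47579388129*(-1342 + 436254)/4 - 397115 = (47579388129/4)*434912 - 397115 = 5173211712489912 - 397115 = 5173211712092797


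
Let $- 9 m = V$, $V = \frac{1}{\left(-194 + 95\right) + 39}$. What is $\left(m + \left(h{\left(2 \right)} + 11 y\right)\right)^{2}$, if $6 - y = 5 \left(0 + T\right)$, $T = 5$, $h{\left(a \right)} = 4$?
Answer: $\frac{12254268601}{291600} \approx 42024.0$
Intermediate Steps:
$V = - \frac{1}{60}$ ($V = \frac{1}{-99 + 39} = \frac{1}{-60} = - \frac{1}{60} \approx -0.016667$)
$y = -19$ ($y = 6 - 5 \left(0 + 5\right) = 6 - 5 \cdot 5 = 6 - 25 = -19$)
$m = \frac{1}{540}$ ($m = \left(- \frac{1}{9}\right) \left(- \frac{1}{60}\right) = \frac{1}{540} \approx 0.0018519$)
$\left(m + \left(h{\left(2 \right)} + 11 y\right)\right)^{2} = \left(\frac{1}{540} + \left(4 + 11 \left(-19\right)\right)\right)^{2} = \left(\frac{1}{540} + \left(4 - 209\right)\right)^{2} = \left(\frac{1}{540} - 205\right)^{2} = \left(- \frac{110699}{540}\right)^{2} = \frac{12254268601}{291600}$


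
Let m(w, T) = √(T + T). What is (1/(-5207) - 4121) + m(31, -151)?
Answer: -21458048/5207 + I*√302 ≈ -4121.0 + 17.378*I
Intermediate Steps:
m(w, T) = √2*√T (m(w, T) = √(2*T) = √2*√T)
(1/(-5207) - 4121) + m(31, -151) = (1/(-5207) - 4121) + √2*√(-151) = (-1/5207 - 4121) + √2*(I*√151) = -21458048/5207 + I*√302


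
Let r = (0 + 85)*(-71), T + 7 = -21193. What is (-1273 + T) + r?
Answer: -28508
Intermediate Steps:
T = -21200 (T = -7 - 21193 = -21200)
r = -6035 (r = 85*(-71) = -6035)
(-1273 + T) + r = (-1273 - 21200) - 6035 = -22473 - 6035 = -28508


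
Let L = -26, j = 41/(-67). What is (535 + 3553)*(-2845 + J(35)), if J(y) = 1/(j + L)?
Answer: -20737205776/1783 ≈ -1.1631e+7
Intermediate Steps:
j = -41/67 (j = 41*(-1/67) = -41/67 ≈ -0.61194)
J(y) = -67/1783 (J(y) = 1/(-41/67 - 26) = 1/(-1783/67) = -67/1783)
(535 + 3553)*(-2845 + J(35)) = (535 + 3553)*(-2845 - 67/1783) = 4088*(-5072702/1783) = -20737205776/1783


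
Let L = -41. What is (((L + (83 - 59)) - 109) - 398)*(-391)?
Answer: 204884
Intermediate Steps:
(((L + (83 - 59)) - 109) - 398)*(-391) = (((-41 + (83 - 59)) - 109) - 398)*(-391) = (((-41 + 24) - 109) - 398)*(-391) = ((-17 - 109) - 398)*(-391) = (-126 - 398)*(-391) = -524*(-391) = 204884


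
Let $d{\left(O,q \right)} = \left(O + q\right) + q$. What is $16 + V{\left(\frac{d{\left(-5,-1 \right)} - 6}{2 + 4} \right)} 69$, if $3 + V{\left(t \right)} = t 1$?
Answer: $- \frac{681}{2} \approx -340.5$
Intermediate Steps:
$d{\left(O,q \right)} = O + 2 q$
$V{\left(t \right)} = -3 + t$ ($V{\left(t \right)} = -3 + t 1 = -3 + t$)
$16 + V{\left(\frac{d{\left(-5,-1 \right)} - 6}{2 + 4} \right)} 69 = 16 + \left(-3 + \frac{\left(-5 + 2 \left(-1\right)\right) - 6}{2 + 4}\right) 69 = 16 + \left(-3 + \frac{\left(-5 - 2\right) - 6}{6}\right) 69 = 16 + \left(-3 + \left(-7 - 6\right) \frac{1}{6}\right) 69 = 16 + \left(-3 - \frac{13}{6}\right) 69 = 16 - \frac{713}{2} = - \frac{681}{2}$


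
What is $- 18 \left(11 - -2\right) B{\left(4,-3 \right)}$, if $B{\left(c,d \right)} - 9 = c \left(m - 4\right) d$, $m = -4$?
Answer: $-24570$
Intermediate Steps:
$B{\left(c,d \right)} = 9 - 8 c d$ ($B{\left(c,d \right)} = 9 + c \left(-4 - 4\right) d = 9 + c \left(-8\right) d = 9 + - 8 c d = 9 - 8 c d$)
$- 18 \left(11 - -2\right) B{\left(4,-3 \right)} = - 18 \left(11 - -2\right) \left(9 - 32 \left(-3\right)\right) = - 18 \left(11 + 2\right) \left(9 + 96\right) = \left(-18\right) 13 \cdot 105 = \left(-234\right) 105 = -24570$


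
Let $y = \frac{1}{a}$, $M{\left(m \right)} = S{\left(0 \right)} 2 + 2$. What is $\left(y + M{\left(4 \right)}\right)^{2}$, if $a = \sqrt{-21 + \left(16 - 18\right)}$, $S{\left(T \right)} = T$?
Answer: $\frac{\left(46 - i \sqrt{23}\right)^{2}}{529} \approx 3.9565 - 0.83406 i$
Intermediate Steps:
$a = i \sqrt{23}$ ($a = \sqrt{-21 + \left(16 - 18\right)} = \sqrt{-21 - 2} = \sqrt{-23} = i \sqrt{23} \approx 4.7958 i$)
$M{\left(m \right)} = 2$ ($M{\left(m \right)} = 0 \cdot 2 + 2 = 0 + 2 = 2$)
$y = - \frac{i \sqrt{23}}{23}$ ($y = \frac{1}{i \sqrt{23}} = - \frac{i \sqrt{23}}{23} \approx - 0.20851 i$)
$\left(y + M{\left(4 \right)}\right)^{2} = \left(- \frac{i \sqrt{23}}{23} + 2\right)^{2} = \left(2 - \frac{i \sqrt{23}}{23}\right)^{2}$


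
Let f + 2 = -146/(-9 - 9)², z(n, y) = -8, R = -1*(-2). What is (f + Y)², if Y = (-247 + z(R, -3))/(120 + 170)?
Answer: 61183684/5517801 ≈ 11.088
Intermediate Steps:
R = 2
Y = -51/58 (Y = (-247 - 8)/(120 + 170) = -255/290 = -255*1/290 = -51/58 ≈ -0.87931)
f = -397/162 (f = -2 - 146/(-9 - 9)² = -2 - 146/((-18)²) = -2 - 146/324 = -2 - 146*1/324 = -2 - 73/162 = -397/162 ≈ -2.4506)
(f + Y)² = (-397/162 - 51/58)² = (-7822/2349)² = 61183684/5517801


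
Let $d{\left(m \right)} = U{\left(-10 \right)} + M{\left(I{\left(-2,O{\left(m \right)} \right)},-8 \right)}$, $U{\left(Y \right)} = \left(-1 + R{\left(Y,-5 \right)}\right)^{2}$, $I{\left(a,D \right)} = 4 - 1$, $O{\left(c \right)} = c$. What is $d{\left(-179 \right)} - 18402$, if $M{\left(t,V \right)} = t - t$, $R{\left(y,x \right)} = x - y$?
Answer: $-18386$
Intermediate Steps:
$I{\left(a,D \right)} = 3$
$M{\left(t,V \right)} = 0$
$U{\left(Y \right)} = \left(-6 - Y\right)^{2}$ ($U{\left(Y \right)} = \left(-1 - \left(5 + Y\right)\right)^{2} = \left(-6 - Y\right)^{2}$)
$d{\left(m \right)} = 16$ ($d{\left(m \right)} = \left(6 - 10\right)^{2} + 0 = \left(-4\right)^{2} + 0 = 16 + 0 = 16$)
$d{\left(-179 \right)} - 18402 = 16 - 18402 = -18386$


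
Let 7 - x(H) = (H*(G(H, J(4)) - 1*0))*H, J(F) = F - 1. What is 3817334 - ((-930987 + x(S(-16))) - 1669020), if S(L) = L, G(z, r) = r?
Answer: 6418102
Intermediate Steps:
J(F) = -1 + F
x(H) = 7 - 3*H² (x(H) = 7 - H*((-1 + 4) - 1*0)*H = 7 - H*(3 + 0)*H = 7 - H*3*H = 7 - 3*H*H = 7 - 3*H²)
3817334 - ((-930987 + x(S(-16))) - 1669020) = 3817334 - ((-930987 + (7 - 3*(-16)²)) - 1669020) = 3817334 - ((-930987 + (7 - 3*256)) - 1669020) = 3817334 - ((-930987 + (7 - 768)) - 1669020) = 3817334 - ((-930987 - 761) - 1669020) = 3817334 - (-931748 - 1669020) = 3817334 - 1*(-2600768) = 3817334 + 2600768 = 6418102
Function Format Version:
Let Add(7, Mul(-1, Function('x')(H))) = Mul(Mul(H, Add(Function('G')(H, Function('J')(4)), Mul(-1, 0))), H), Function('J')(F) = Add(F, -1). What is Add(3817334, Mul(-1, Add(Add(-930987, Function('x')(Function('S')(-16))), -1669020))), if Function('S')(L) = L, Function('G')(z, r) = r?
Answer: 6418102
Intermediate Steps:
Function('J')(F) = Add(-1, F)
Function('x')(H) = Add(7, Mul(-3, Pow(H, 2))) (Function('x')(H) = Add(7, Mul(-1, Mul(Mul(H, Add(Add(-1, 4), Mul(-1, 0))), H))) = Add(7, Mul(-1, Mul(Mul(H, Add(3, 0)), H))) = Add(7, Mul(-1, Mul(Mul(H, 3), H))) = Add(7, Mul(-1, Mul(Mul(3, H), H))) = Add(7, Mul(-1, Mul(3, Pow(H, 2)))) = Add(7, Mul(-3, Pow(H, 2))))
Add(3817334, Mul(-1, Add(Add(-930987, Function('x')(Function('S')(-16))), -1669020))) = Add(3817334, Mul(-1, Add(Add(-930987, Add(7, Mul(-3, Pow(-16, 2)))), -1669020))) = Add(3817334, Mul(-1, Add(Add(-930987, Add(7, Mul(-3, 256))), -1669020))) = Add(3817334, Mul(-1, Add(Add(-930987, Add(7, -768)), -1669020))) = Add(3817334, Mul(-1, Add(Add(-930987, -761), -1669020))) = Add(3817334, Mul(-1, Add(-931748, -1669020))) = Add(3817334, Mul(-1, -2600768)) = Add(3817334, 2600768) = 6418102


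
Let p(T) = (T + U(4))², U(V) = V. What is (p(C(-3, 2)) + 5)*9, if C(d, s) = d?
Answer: 54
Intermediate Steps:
p(T) = (4 + T)² (p(T) = (T + 4)² = (4 + T)²)
(p(C(-3, 2)) + 5)*9 = ((4 - 3)² + 5)*9 = (1² + 5)*9 = (1 + 5)*9 = 6*9 = 54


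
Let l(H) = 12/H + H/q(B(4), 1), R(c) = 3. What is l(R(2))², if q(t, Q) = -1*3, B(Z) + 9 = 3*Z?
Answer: 9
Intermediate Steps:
B(Z) = -9 + 3*Z
q(t, Q) = -3
l(H) = 12/H - H/3 (l(H) = 12/H + H/(-3) = 12/H + H*(-⅓) = 12/H - H/3)
l(R(2))² = (12/3 - ⅓*3)² = (12*(⅓) - 1)² = (4 - 1)² = 3² = 9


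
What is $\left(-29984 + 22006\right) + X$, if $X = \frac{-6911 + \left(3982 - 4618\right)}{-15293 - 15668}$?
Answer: $- \frac{246999311}{30961} \approx -7977.8$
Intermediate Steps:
$X = \frac{7547}{30961}$ ($X = \frac{-6911 + \left(3982 - 4618\right)}{-30961} = \left(-6911 - 636\right) \left(- \frac{1}{30961}\right) = \left(-7547\right) \left(- \frac{1}{30961}\right) = \frac{7547}{30961} \approx 0.24376$)
$\left(-29984 + 22006\right) + X = \left(-29984 + 22006\right) + \frac{7547}{30961} = -7978 + \frac{7547}{30961} = - \frac{246999311}{30961}$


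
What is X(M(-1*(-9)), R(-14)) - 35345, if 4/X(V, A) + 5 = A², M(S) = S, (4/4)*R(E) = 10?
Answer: -3357771/95 ≈ -35345.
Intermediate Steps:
R(E) = 10
X(V, A) = 4/(-5 + A²)
X(M(-1*(-9)), R(-14)) - 35345 = 4/(-5 + 10²) - 35345 = 4/(-5 + 100) - 35345 = 4/95 - 35345 = -3357771/95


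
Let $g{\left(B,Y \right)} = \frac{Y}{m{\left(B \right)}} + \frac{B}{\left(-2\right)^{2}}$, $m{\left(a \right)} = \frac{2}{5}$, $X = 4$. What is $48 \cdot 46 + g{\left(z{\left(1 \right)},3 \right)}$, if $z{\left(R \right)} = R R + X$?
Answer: $\frac{8867}{4} \approx 2216.8$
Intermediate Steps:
$m{\left(a \right)} = \frac{2}{5}$ ($m{\left(a \right)} = 2 \cdot \frac{1}{5} = \frac{2}{5}$)
$z{\left(R \right)} = 4 + R^{2}$ ($z{\left(R \right)} = R R + 4 = R^{2} + 4 = 4 + R^{2}$)
$g{\left(B,Y \right)} = \frac{B}{4} + \frac{5 Y}{2}$ ($g{\left(B,Y \right)} = \frac{Y}{\frac{2}{5}} + \frac{B}{\left(-2\right)^{2}} = Y \frac{5}{2} + \frac{B}{4} = \frac{5 Y}{2} + B \frac{1}{4} = \frac{5 Y}{2} + \frac{B}{4} = \frac{B}{4} + \frac{5 Y}{2}$)
$48 \cdot 46 + g{\left(z{\left(1 \right)},3 \right)} = 48 \cdot 46 + \left(\frac{4 + 1^{2}}{4} + \frac{5}{2} \cdot 3\right) = 2208 + \left(\frac{4 + 1}{4} + \frac{15}{2}\right) = 2208 + \left(\frac{1}{4} \cdot 5 + \frac{15}{2}\right) = 2208 + \left(\frac{5}{4} + \frac{15}{2}\right) = 2208 + \frac{35}{4} = \frac{8867}{4}$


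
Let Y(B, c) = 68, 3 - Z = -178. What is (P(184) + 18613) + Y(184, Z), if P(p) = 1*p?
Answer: 18865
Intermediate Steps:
Z = 181 (Z = 3 - 1*(-178) = 3 + 178 = 181)
P(p) = p
(P(184) + 18613) + Y(184, Z) = (184 + 18613) + 68 = 18797 + 68 = 18865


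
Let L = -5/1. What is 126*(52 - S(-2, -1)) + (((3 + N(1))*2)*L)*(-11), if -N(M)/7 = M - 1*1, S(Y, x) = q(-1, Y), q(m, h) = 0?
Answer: 6882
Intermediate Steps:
L = -5 (L = -5*1 = -5)
S(Y, x) = 0
N(M) = 7 - 7*M (N(M) = -7*(M - 1*1) = -7*(M - 1) = -7*(-1 + M) = 7 - 7*M)
126*(52 - S(-2, -1)) + (((3 + N(1))*2)*L)*(-11) = 126*(52 - 1*0) + (((3 + (7 - 7*1))*2)*(-5))*(-11) = 126*(52 + 0) + (((3 + (7 - 7))*2)*(-5))*(-11) = 126*52 + (((3 + 0)*2)*(-5))*(-11) = 6552 + ((3*2)*(-5))*(-11) = 6552 + (6*(-5))*(-11) = 6552 - 30*(-11) = 6552 + 330 = 6882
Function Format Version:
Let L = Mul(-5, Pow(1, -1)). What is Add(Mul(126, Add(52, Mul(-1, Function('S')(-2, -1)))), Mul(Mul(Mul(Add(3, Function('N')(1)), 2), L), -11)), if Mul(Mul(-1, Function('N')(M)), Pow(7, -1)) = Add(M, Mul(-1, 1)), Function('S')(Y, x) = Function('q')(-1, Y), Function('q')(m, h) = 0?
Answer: 6882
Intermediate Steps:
L = -5 (L = Mul(-5, 1) = -5)
Function('S')(Y, x) = 0
Function('N')(M) = Add(7, Mul(-7, M)) (Function('N')(M) = Mul(-7, Add(M, Mul(-1, 1))) = Mul(-7, Add(M, -1)) = Mul(-7, Add(-1, M)) = Add(7, Mul(-7, M)))
Add(Mul(126, Add(52, Mul(-1, Function('S')(-2, -1)))), Mul(Mul(Mul(Add(3, Function('N')(1)), 2), L), -11)) = Add(Mul(126, Add(52, Mul(-1, 0))), Mul(Mul(Mul(Add(3, Add(7, Mul(-7, 1))), 2), -5), -11)) = Add(Mul(126, Add(52, 0)), Mul(Mul(Mul(Add(3, Add(7, -7)), 2), -5), -11)) = Add(Mul(126, 52), Mul(Mul(Mul(Add(3, 0), 2), -5), -11)) = Add(6552, Mul(Mul(Mul(3, 2), -5), -11)) = Add(6552, Mul(Mul(6, -5), -11)) = Add(6552, Mul(-30, -11)) = Add(6552, 330) = 6882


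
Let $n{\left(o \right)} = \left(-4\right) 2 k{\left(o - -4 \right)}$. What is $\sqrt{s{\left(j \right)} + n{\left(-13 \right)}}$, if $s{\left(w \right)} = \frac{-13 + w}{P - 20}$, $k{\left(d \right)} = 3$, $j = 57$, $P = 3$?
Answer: $\frac{2 i \sqrt{1921}}{17} \approx 5.1564 i$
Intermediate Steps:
$n{\left(o \right)} = -24$ ($n{\left(o \right)} = \left(-4\right) 2 \cdot 3 = \left(-8\right) 3 = -24$)
$s{\left(w \right)} = \frac{13}{17} - \frac{w}{17}$ ($s{\left(w \right)} = \frac{-13 + w}{3 - 20} = \frac{-13 + w}{-17} = \left(-13 + w\right) \left(- \frac{1}{17}\right) = \frac{13}{17} - \frac{w}{17}$)
$\sqrt{s{\left(j \right)} + n{\left(-13 \right)}} = \sqrt{\left(\frac{13}{17} - \frac{57}{17}\right) - 24} = \sqrt{- \frac{44}{17} - 24} = \sqrt{- \frac{452}{17}} = \frac{2 i \sqrt{1921}}{17}$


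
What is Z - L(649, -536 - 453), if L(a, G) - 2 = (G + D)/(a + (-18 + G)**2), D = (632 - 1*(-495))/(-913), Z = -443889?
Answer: -205614588525525/463209637 ≈ -4.4389e+5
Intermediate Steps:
D = -1127/913 (D = (632 + 495)*(-1/913) = 1127*(-1/913) = -1127/913 ≈ -1.2344)
L(a, G) = 2 + (-1127/913 + G)/(a + (-18 + G)**2) (L(a, G) = 2 + (G - 1127/913)/(a + (-18 + G)**2) = 2 + (-1127/913 + G)/(a + (-18 + G)**2))
Z - L(649, -536 - 453) = -443889 - (-1127/913 + (-536 - 453) + 2*649 + 2*(-18 + (-536 - 453))**2)/(649 + (-18 + (-536 - 453))**2) = -443889 - (-1127/913 - 989 + 1298 + 2*(-18 - 989)**2)/(649 + (-18 - 989)**2) = -443889 - (-1127/913 - 989 + 1298 + 2*(-1007)**2)/(649 + (-1007)**2) = -443889 - (-1127/913 - 989 + 1298 + 2*1014049)/(649 + 1014049) = -443889 - (-1127/913 - 989 + 1298 + 2028098)/1014698 = -443889 - 1851934464/(1014698*913) = -443889 - 1*925967232/463209637 = -443889 - 925967232/463209637 = -205614588525525/463209637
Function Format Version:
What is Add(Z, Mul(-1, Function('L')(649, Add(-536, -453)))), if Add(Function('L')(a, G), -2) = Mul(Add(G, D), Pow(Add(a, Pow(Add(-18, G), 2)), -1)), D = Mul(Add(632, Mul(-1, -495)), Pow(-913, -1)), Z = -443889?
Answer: Rational(-205614588525525, 463209637) ≈ -4.4389e+5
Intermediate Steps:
D = Rational(-1127, 913) (D = Mul(Add(632, 495), Rational(-1, 913)) = Mul(1127, Rational(-1, 913)) = Rational(-1127, 913) ≈ -1.2344)
Function('L')(a, G) = Add(2, Mul(Pow(Add(a, Pow(Add(-18, G), 2)), -1), Add(Rational(-1127, 913), G))) (Function('L')(a, G) = Add(2, Mul(Add(G, Rational(-1127, 913)), Pow(Add(a, Pow(Add(-18, G), 2)), -1))) = Add(2, Mul(Add(Rational(-1127, 913), G), Pow(Add(a, Pow(Add(-18, G), 2)), -1))) = Add(2, Mul(Pow(Add(a, Pow(Add(-18, G), 2)), -1), Add(Rational(-1127, 913), G))))
Add(Z, Mul(-1, Function('L')(649, Add(-536, -453)))) = Add(-443889, Mul(-1, Mul(Pow(Add(649, Pow(Add(-18, Add(-536, -453)), 2)), -1), Add(Rational(-1127, 913), Add(-536, -453), Mul(2, 649), Mul(2, Pow(Add(-18, Add(-536, -453)), 2)))))) = Add(-443889, Mul(-1, Mul(Pow(Add(649, Pow(Add(-18, -989), 2)), -1), Add(Rational(-1127, 913), -989, 1298, Mul(2, Pow(Add(-18, -989), 2)))))) = Add(-443889, Mul(-1, Mul(Pow(Add(649, Pow(-1007, 2)), -1), Add(Rational(-1127, 913), -989, 1298, Mul(2, Pow(-1007, 2)))))) = Add(-443889, Mul(-1, Mul(Pow(Add(649, 1014049), -1), Add(Rational(-1127, 913), -989, 1298, Mul(2, 1014049))))) = Add(-443889, Mul(-1, Mul(Pow(1014698, -1), Add(Rational(-1127, 913), -989, 1298, 2028098)))) = Add(-443889, Mul(-1, Mul(Rational(1, 1014698), Rational(1851934464, 913)))) = Add(-443889, Mul(-1, Rational(925967232, 463209637))) = Add(-443889, Rational(-925967232, 463209637)) = Rational(-205614588525525, 463209637)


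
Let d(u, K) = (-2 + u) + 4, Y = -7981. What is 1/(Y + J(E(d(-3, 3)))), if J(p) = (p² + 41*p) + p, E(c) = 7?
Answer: -1/7638 ≈ -0.00013092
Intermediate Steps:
d(u, K) = 2 + u
J(p) = p² + 42*p
1/(Y + J(E(d(-3, 3)))) = 1/(-7981 + 7*(42 + 7)) = 1/(-7981 + 7*49) = 1/(-7981 + 343) = 1/(-7638) = -1/7638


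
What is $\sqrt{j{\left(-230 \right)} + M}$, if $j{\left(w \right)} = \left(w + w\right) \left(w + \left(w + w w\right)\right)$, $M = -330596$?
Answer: $2 i \sqrt{6113249} \approx 4945.0 i$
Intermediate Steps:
$j{\left(w \right)} = 2 w \left(w^{2} + 2 w\right)$ ($j{\left(w \right)} = 2 w \left(w + \left(w + w^{2}\right)\right) = 2 w \left(w^{2} + 2 w\right)$)
$\sqrt{j{\left(-230 \right)} + M} = \sqrt{2 \left(-230\right)^{2} \left(2 - 230\right) - 330596} = \sqrt{2 \cdot 52900 \left(-228\right) - 330596} = \sqrt{-24122400 - 330596} = \sqrt{-24452996} = 2 i \sqrt{6113249}$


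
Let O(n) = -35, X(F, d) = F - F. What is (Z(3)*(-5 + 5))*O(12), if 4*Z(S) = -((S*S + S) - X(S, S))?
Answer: 0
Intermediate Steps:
X(F, d) = 0
Z(S) = -S/4 - S²/4 (Z(S) = (-((S*S + S) - 1*0))/4 = (-((S² + S) + 0))/4 = (-((S + S²) + 0))/4 = (-(S + S²))/4 = (-S - S²)/4 = -S/4 - S²/4)
(Z(3)*(-5 + 5))*O(12) = (((¼)*3*(-1 - 1*3))*(-5 + 5))*(-35) = (((¼)*3*(-1 - 3))*0)*(-35) = (((¼)*3*(-4))*0)*(-35) = -3*0*(-35) = 0*(-35) = 0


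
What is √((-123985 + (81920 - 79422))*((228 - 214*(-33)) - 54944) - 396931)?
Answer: 3*√643216063 ≈ 76085.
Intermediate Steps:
√((-123985 + (81920 - 79422))*((228 - 214*(-33)) - 54944) - 396931) = √((-123985 + 2498)*((228 + 7062) - 54944) - 396931) = √(-121487*(7290 - 54944) - 396931) = √(-121487*(-47654) - 396931) = √(5789341498 - 396931) = √5788944567 = 3*√643216063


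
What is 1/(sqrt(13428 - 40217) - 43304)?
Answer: -43304/1875263205 - I*sqrt(26789)/1875263205 ≈ -2.3092e-5 - 8.728e-8*I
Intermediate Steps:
1/(sqrt(13428 - 40217) - 43304) = 1/(sqrt(-26789) - 43304) = 1/(I*sqrt(26789) - 43304) = 1/(-43304 + I*sqrt(26789))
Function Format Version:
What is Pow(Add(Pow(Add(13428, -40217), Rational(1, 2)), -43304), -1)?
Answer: Add(Rational(-43304, 1875263205), Mul(Rational(-1, 1875263205), I, Pow(26789, Rational(1, 2)))) ≈ Add(-2.3092e-5, Mul(-8.7280e-8, I))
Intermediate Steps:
Pow(Add(Pow(Add(13428, -40217), Rational(1, 2)), -43304), -1) = Pow(Add(Pow(-26789, Rational(1, 2)), -43304), -1) = Pow(Add(Mul(I, Pow(26789, Rational(1, 2))), -43304), -1) = Pow(Add(-43304, Mul(I, Pow(26789, Rational(1, 2)))), -1)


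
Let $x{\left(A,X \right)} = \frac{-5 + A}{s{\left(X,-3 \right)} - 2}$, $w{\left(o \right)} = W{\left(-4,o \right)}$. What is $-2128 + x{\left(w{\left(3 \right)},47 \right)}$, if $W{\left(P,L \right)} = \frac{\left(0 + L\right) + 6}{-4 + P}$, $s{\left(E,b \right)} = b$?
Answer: $- \frac{85071}{40} \approx -2126.8$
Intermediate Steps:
$W{\left(P,L \right)} = \frac{6 + L}{-4 + P}$ ($W{\left(P,L \right)} = \frac{L + 6}{-4 + P} = \frac{6 + L}{-4 + P}$)
$w{\left(o \right)} = - \frac{3}{4} - \frac{o}{8}$ ($w{\left(o \right)} = \frac{6 + o}{-4 - 4} = \frac{6 + o}{-8} = - \frac{6 + o}{8} = - \frac{3}{4} - \frac{o}{8}$)
$x{\left(A,X \right)} = 1 - \frac{A}{5}$ ($x{\left(A,X \right)} = \frac{-5 + A}{-3 - 2} = \frac{-5 + A}{-5} = \left(-5 + A\right) \left(- \frac{1}{5}\right) = 1 - \frac{A}{5}$)
$-2128 + x{\left(w{\left(3 \right)},47 \right)} = -2128 + \left(1 - \frac{- \frac{3}{4} - \frac{3}{8}}{5}\right) = -2128 + \left(1 - - \frac{9}{40}\right) = -2128 + \left(1 + \frac{9}{40}\right) = -2128 + \frac{49}{40} = - \frac{85071}{40}$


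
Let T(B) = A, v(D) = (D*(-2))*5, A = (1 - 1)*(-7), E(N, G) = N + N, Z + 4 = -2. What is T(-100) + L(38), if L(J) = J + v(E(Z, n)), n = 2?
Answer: 158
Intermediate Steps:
Z = -6 (Z = -4 - 2 = -6)
E(N, G) = 2*N
A = 0 (A = 0*(-7) = 0)
v(D) = -10*D (v(D) = -2*D*5 = -10*D)
T(B) = 0
L(J) = 120 + J (L(J) = J - 20*(-6) = J - 10*(-12) = J + 120 = 120 + J)
T(-100) + L(38) = 0 + (120 + 38) = 0 + 158 = 158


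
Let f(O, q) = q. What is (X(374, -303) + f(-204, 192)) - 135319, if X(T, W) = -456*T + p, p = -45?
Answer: -305716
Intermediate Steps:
X(T, W) = -45 - 456*T (X(T, W) = -456*T - 45 = -45 - 456*T)
(X(374, -303) + f(-204, 192)) - 135319 = ((-45 - 456*374) + 192) - 135319 = ((-45 - 170544) + 192) - 135319 = (-170589 + 192) - 135319 = -170397 - 135319 = -305716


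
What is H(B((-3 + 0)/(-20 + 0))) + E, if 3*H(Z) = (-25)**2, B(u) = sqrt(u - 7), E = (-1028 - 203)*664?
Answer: -2451527/3 ≈ -8.1718e+5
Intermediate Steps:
E = -817384 (E = -1231*664 = -817384)
B(u) = sqrt(-7 + u)
H(Z) = 625/3 (H(Z) = (1/3)*(-25)**2 = (1/3)*625 = 625/3)
H(B((-3 + 0)/(-20 + 0))) + E = 625/3 - 817384 = -2451527/3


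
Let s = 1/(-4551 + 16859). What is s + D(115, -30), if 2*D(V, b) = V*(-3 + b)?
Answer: -23354429/12308 ≈ -1897.5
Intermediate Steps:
s = 1/12308 ≈ 8.1248e-5
D(V, b) = V*(-3 + b)/2 (D(V, b) = (V*(-3 + b))/2 = V*(-3 + b)/2)
s + D(115, -30) = 1/12308 + (1/2)*115*(-3 - 30) = 1/12308 + (1/2)*115*(-33) = 1/12308 - 3795/2 = -23354429/12308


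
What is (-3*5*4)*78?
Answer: -4680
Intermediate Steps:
(-3*5*4)*78 = -15*4*78 = -60*78 = -4680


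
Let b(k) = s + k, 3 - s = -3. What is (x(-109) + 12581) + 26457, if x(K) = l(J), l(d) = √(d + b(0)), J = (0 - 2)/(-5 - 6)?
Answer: 39038 + 2*√187/11 ≈ 39041.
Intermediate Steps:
s = 6 (s = 3 - 1*(-3) = 3 + 3 = 6)
J = 2/11 (J = -2/(-11) = -2*(-1/11) = 2/11 ≈ 0.18182)
b(k) = 6 + k
l(d) = √(6 + d) (l(d) = √(d + (6 + 0)) = √(d + 6) = √(6 + d))
x(K) = 2*√187/11 (x(K) = √(6 + 2/11) = √(68/11) = 2*√187/11)
(x(-109) + 12581) + 26457 = (2*√187/11 + 12581) + 26457 = (12581 + 2*√187/11) + 26457 = 39038 + 2*√187/11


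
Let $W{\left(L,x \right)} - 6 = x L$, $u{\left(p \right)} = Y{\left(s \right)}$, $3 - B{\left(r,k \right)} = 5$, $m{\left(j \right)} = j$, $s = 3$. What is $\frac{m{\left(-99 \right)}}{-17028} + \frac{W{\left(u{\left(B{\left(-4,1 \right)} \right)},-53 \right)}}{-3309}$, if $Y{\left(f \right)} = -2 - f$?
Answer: $- \frac{43303}{569148} \approx -0.076084$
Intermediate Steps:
$B{\left(r,k \right)} = -2$ ($B{\left(r,k \right)} = 3 - 5 = -2$)
$u{\left(p \right)} = -5$ ($u{\left(p \right)} = -2 - 3 = -5$)
$W{\left(L,x \right)} = 6 + L x$ ($W{\left(L,x \right)} = 6 + x L = 6 + L x$)
$\frac{m{\left(-99 \right)}}{-17028} + \frac{W{\left(u{\left(B{\left(-4,1 \right)} \right)},-53 \right)}}{-3309} = - \frac{99}{-17028} + \frac{6 - -265}{-3309} = \left(-99\right) \left(- \frac{1}{17028}\right) + \left(6 + 265\right) \left(- \frac{1}{3309}\right) = \frac{1}{172} + 271 \left(- \frac{1}{3309}\right) = \frac{1}{172} - \frac{271}{3309} = - \frac{43303}{569148}$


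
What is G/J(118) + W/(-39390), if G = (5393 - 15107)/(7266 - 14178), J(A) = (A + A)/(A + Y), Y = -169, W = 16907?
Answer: -436051823/594946560 ≈ -0.73293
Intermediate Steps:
J(A) = 2*A/(-169 + A) (J(A) = (A + A)/(A - 169) = (2*A)/(-169 + A) = 2*A/(-169 + A))
G = 1619/1152 (G = -9714/(-6912) = -9714*(-1/6912) = 1619/1152 ≈ 1.4054)
G/J(118) + W/(-39390) = 1619/(1152*((2*118/(-169 + 118)))) + 16907/(-39390) = 1619/(1152*((2*118/(-51)))) + 16907*(-1/39390) = 1619/(1152*((2*118*(-1/51)))) - 16907/39390 = 1619/(1152*(-236/51)) - 16907/39390 = (1619/1152)*(-51/236) - 16907/39390 = -27523/90624 - 16907/39390 = -436051823/594946560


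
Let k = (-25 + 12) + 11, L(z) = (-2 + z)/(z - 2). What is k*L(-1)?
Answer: -2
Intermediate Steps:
L(z) = 1 (L(z) = (-2 + z)/(-2 + z) = 1)
k = -2 (k = -13 + 11 = -2)
k*L(-1) = -2*1 = -2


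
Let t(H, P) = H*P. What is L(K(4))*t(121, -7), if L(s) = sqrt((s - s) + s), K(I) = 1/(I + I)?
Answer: -847*sqrt(2)/4 ≈ -299.46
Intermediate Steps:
K(I) = 1/(2*I)
L(s) = sqrt(s) (L(s) = sqrt(0 + s) = sqrt(s))
L(K(4))*t(121, -7) = sqrt((1/2)/4)*(121*(-7)) = sqrt((1/2)*(1/4))*(-847) = sqrt(1/8)*(-847) = (sqrt(2)/4)*(-847) = -847*sqrt(2)/4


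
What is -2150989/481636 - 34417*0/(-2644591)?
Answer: -2150989/481636 ≈ -4.4660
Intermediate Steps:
-2150989/481636 - 34417*0/(-2644591) = -2150989*1/481636 + 0*(-1/2644591) = -2150989/481636 + 0 = -2150989/481636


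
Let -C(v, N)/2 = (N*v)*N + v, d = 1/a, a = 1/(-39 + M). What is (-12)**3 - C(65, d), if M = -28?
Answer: 581972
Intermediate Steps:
a = -1/67 (a = 1/(-39 - 28) = 1/(-67) = -1/67 ≈ -0.014925)
d = -67 (d = 1/(-1/67) = -67)
C(v, N) = -2*v - 2*v*N**2 (C(v, N) = -2*((N*v)*N + v) = -2*(v*N**2 + v) = -2*(v + v*N**2) = -2*v - 2*v*N**2)
(-12)**3 - C(65, d) = (-12)**3 - (-2)*65*(1 + (-67)**2) = -1728 - (-2)*65*(1 + 4489) = -1728 - (-2)*65*4490 = -1728 - 1*(-583700) = -1728 + 583700 = 581972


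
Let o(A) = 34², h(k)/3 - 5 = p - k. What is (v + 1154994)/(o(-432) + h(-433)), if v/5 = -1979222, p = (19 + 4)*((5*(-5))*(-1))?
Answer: -8741116/4195 ≈ -2083.7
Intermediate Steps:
p = 575 (p = 23*(-25*(-1)) = 23*25 = 575)
v = -9896110 (v = 5*(-1979222) = -9896110)
h(k) = 1740 - 3*k (h(k) = 15 + 3*(575 - k) = 15 + (1725 - 3*k) = 1740 - 3*k)
o(A) = 1156
(v + 1154994)/(o(-432) + h(-433)) = (-9896110 + 1154994)/(1156 + (1740 - 3*(-433))) = -8741116/(1156 + (1740 + 1299)) = -8741116/(1156 + 3039) = -8741116/4195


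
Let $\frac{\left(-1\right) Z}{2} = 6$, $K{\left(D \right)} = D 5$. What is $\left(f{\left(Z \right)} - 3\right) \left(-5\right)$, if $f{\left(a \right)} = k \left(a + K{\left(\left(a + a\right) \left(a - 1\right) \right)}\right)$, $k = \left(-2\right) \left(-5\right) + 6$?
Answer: $-123825$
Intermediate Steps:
$K{\left(D \right)} = 5 D$
$k = 16$ ($k = 10 + 6 = 16$)
$Z = -12$ ($Z = \left(-2\right) 6 = -12$)
$f{\left(a \right)} = 16 a + 160 a \left(-1 + a\right)$ ($f{\left(a \right)} = 16 \left(a + 5 \left(a + a\right) \left(a - 1\right)\right) = 16 \left(a + 5 \cdot 2 a \left(-1 + a\right)\right) = 16 \left(a + 10 a \left(-1 + a\right)\right) = 16 a + 160 a \left(-1 + a\right)$)
$\left(f{\left(Z \right)} - 3\right) \left(-5\right) = \left(16 \left(-12\right) \left(-9 + 10 \left(-12\right)\right) - 3\right) \left(-5\right) = \left(16 \left(-12\right) \left(-9 - 120\right) - 3\right) \left(-5\right) = \left(16 \left(-12\right) \left(-129\right) - 3\right) \left(-5\right) = \left(24768 - 3\right) \left(-5\right) = 24765 \left(-5\right) = -123825$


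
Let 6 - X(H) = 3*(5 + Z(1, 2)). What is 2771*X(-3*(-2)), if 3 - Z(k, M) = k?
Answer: -41565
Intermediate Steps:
Z(k, M) = 3 - k
X(H) = -15 (X(H) = 6 - 3*(5 + (3 - 1*1)) = 6 - 3*(5 + (3 - 1)) = 6 - 3*(5 + 2) = 6 - 3*7 = 6 - 1*21 = 6 - 21 = -15)
2771*X(-3*(-2)) = 2771*(-15) = -41565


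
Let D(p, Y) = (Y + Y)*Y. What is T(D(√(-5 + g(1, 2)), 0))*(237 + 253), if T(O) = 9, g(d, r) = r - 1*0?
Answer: 4410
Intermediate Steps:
g(d, r) = r (g(d, r) = r + 0 = r)
D(p, Y) = 2*Y² (D(p, Y) = (2*Y)*Y = 2*Y²)
T(D(√(-5 + g(1, 2)), 0))*(237 + 253) = 9*(237 + 253) = 9*490 = 4410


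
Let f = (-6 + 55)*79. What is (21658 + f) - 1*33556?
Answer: -8027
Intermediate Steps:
f = 3871 (f = 49*79 = 3871)
(21658 + f) - 1*33556 = (21658 + 3871) - 1*33556 = 25529 - 33556 = -8027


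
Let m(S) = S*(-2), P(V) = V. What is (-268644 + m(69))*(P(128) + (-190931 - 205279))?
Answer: 106459712124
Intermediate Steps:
m(S) = -2*S
(-268644 + m(69))*(P(128) + (-190931 - 205279)) = (-268644 - 2*69)*(128 + (-190931 - 205279)) = (-268644 - 138)*(128 - 396210) = -268782*(-396082) = 106459712124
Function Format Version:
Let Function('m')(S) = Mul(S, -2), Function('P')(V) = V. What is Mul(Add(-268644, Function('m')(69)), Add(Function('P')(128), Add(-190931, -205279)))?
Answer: 106459712124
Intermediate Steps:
Function('m')(S) = Mul(-2, S)
Mul(Add(-268644, Function('m')(69)), Add(Function('P')(128), Add(-190931, -205279))) = Mul(Add(-268644, Mul(-2, 69)), Add(128, Add(-190931, -205279))) = Mul(Add(-268644, -138), Add(128, -396210)) = Mul(-268782, -396082) = 106459712124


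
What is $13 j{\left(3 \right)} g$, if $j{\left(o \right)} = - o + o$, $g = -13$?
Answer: $0$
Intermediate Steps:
$j{\left(o \right)} = 0$
$13 j{\left(3 \right)} g = 13 \cdot 0 \left(-13\right) = 0 \left(-13\right) = 0$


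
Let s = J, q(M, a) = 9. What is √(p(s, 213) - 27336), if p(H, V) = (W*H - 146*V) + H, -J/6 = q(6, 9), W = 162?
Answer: 2*I*√16809 ≈ 259.3*I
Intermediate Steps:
J = -54 (J = -6*9 = -54)
s = -54
p(H, V) = -146*V + 163*H (p(H, V) = (162*H - 146*V) + H = (-146*V + 162*H) + H = -146*V + 163*H)
√(p(s, 213) - 27336) = √((-146*213 + 163*(-54)) - 27336) = √((-31098 - 8802) - 27336) = √(-39900 - 27336) = √(-67236) = 2*I*√16809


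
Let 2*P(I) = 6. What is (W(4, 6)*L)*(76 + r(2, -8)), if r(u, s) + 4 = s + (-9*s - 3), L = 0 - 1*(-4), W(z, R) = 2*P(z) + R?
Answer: 6384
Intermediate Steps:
P(I) = 3 (P(I) = (1/2)*6 = 3)
W(z, R) = 6 + R (W(z, R) = 2*3 + R = 6 + R)
L = 4 (L = 0 + 4 = 4)
r(u, s) = -7 - 8*s (r(u, s) = -4 + (s + (-9*s - 3)) = -4 + (s + (-3 - 9*s)) = -4 + (-3 - 8*s) = -7 - 8*s)
(W(4, 6)*L)*(76 + r(2, -8)) = ((6 + 6)*4)*(76 + (-7 - 8*(-8))) = (12*4)*(76 + (-7 + 64)) = 48*(76 + 57) = 48*133 = 6384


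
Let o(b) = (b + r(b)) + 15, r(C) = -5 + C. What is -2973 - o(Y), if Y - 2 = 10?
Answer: -3007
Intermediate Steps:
Y = 12 (Y = 2 + 10 = 12)
o(b) = 10 + 2*b (o(b) = (b + (-5 + b)) + 15 = (-5 + 2*b) + 15 = 10 + 2*b)
-2973 - o(Y) = -2973 - (10 + 2*12) = -2973 - (10 + 24) = -2973 - 1*34 = -2973 - 34 = -3007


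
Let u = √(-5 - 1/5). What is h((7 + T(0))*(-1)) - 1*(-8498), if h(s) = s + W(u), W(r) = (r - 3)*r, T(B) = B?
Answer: 42429/5 - 3*I*√130/5 ≈ 8485.8 - 6.841*I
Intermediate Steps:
u = I*√130/5 (u = √(-5 - 1*⅕) = √(-5 - ⅕) = √(-26/5) = I*√130/5 ≈ 2.2803*I)
W(r) = r*(-3 + r) (W(r) = (-3 + r)*r = r*(-3 + r))
h(s) = s + I*√130*(-3 + I*√130/5)/5 (h(s) = s + (I*√130/5)*(-3 + I*√130/5) = s + I*√130*(-3 + I*√130/5)/5)
h((7 + T(0))*(-1)) - 1*(-8498) = (-26/5 + (7 + 0)*(-1) - 3*I*√130/5) - 1*(-8498) = (-26/5 + 7*(-1) - 3*I*√130/5) + 8498 = (-26/5 - 7 - 3*I*√130/5) + 8498 = (-61/5 - 3*I*√130/5) + 8498 = 42429/5 - 3*I*√130/5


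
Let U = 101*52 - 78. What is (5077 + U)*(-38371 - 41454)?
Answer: -818286075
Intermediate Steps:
U = 5174 (U = 5252 - 78 = 5174)
(5077 + U)*(-38371 - 41454) = (5077 + 5174)*(-38371 - 41454) = 10251*(-79825) = -818286075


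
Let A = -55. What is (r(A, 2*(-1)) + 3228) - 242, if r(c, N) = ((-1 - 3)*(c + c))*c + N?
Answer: -21216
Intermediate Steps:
r(c, N) = N - 8*c² (r(c, N) = (-8*c)*c + N = -8*c² + N = N - 8*c²)
(r(A, 2*(-1)) + 3228) - 242 = ((2*(-1) - 8*(-55)²) + 3228) - 242 = ((-2 - 8*3025) + 3228) - 242 = ((-2 - 24200) + 3228) - 242 = (-24202 + 3228) - 242 = -20974 - 242 = -21216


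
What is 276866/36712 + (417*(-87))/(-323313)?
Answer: 15141041951/1978244476 ≈ 7.6538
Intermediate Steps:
276866/36712 + (417*(-87))/(-323313) = 276866*(1/36712) - 36279*(-1/323313) = 138433/18356 + 12093/107771 = 15141041951/1978244476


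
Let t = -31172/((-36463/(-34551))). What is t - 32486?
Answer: -2261560790/36463 ≈ -62023.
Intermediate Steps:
t = -1077023772/36463 (t = -31172/((-36463*(-1/34551))) = -31172/36463/34551 = -31172*34551/36463 = -1077023772/36463 ≈ -29537.)
t - 32486 = -1077023772/36463 - 32486 = -2261560790/36463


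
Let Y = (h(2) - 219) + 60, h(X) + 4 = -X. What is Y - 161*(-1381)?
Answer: 222176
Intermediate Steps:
h(X) = -4 - X
Y = -165 (Y = ((-4 - 1*2) - 219) + 60 = ((-4 - 2) - 219) + 60 = (-6 - 219) + 60 = -225 + 60 = -165)
Y - 161*(-1381) = -165 - 161*(-1381) = -165 + 222341 = 222176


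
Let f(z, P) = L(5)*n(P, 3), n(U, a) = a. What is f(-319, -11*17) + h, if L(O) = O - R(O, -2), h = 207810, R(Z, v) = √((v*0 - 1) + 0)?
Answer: 207825 - 3*I ≈ 2.0783e+5 - 3.0*I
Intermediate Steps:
R(Z, v) = I (R(Z, v) = √((0 - 1) + 0) = √(-1 + 0) = √(-1) = I)
L(O) = O - I
f(z, P) = 15 - 3*I (f(z, P) = (5 - I)*3 = 15 - 3*I)
f(-319, -11*17) + h = (15 - 3*I) + 207810 = 207825 - 3*I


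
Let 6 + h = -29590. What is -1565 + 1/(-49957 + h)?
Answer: -124500446/79553 ≈ -1565.0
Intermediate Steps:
h = -29596 (h = -6 - 29590 = -29596)
-1565 + 1/(-49957 + h) = -1565 + 1/(-49957 - 29596) = -1565 + 1/(-79553) = -1565 - 1/79553 = -124500446/79553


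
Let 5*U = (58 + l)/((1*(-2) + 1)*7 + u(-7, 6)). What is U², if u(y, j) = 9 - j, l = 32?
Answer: 81/4 ≈ 20.250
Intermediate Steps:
U = -9/2 (U = ((58 + 32)/((1*(-2) + 1)*7 + (9 - 1*6)))/5 = (90/((-2 + 1)*7 + (9 - 6)))/5 = (90/(-1*7 + 3))/5 = (90/(-7 + 3))/5 = (90/(-4))/5 = (90*(-¼))/5 = (⅕)*(-45/2) = -9/2 ≈ -4.5000)
U² = (-9/2)² = 81/4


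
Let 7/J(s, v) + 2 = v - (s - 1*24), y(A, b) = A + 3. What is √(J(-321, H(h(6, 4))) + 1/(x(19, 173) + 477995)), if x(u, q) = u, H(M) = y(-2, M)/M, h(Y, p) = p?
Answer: √8785254556084830/656313222 ≈ 0.14281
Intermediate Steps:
y(A, b) = 3 + A
H(M) = 1/M (H(M) = (3 - 2)/M = 1/M)
J(s, v) = 7/(22 + v - s) (J(s, v) = 7/(-2 + (v - (s - 1*24))) = 7/(-2 + (v - (s - 24))) = 7/(-2 + (v - (-24 + s))) = 7/(-2 + (v + (24 - s))) = 7/(-2 + (24 + v - s)) = 7/(22 + v - s))
√(J(-321, H(h(6, 4))) + 1/(x(19, 173) + 477995)) = √(7/(22 + 1/4 - 1*(-321)) + 1/(19 + 477995)) = √(7/(22 + ¼ + 321) + 1/478014) = √(7/(1373/4) + 1/478014) = √(7*(4/1373) + 1/478014) = √(28/1373 + 1/478014) = √(13385765/656313222) = √8785254556084830/656313222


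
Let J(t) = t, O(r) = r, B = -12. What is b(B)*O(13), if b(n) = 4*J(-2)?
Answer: -104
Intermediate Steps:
b(n) = -8 (b(n) = 4*(-2) = -8)
b(B)*O(13) = -8*13 = -104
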